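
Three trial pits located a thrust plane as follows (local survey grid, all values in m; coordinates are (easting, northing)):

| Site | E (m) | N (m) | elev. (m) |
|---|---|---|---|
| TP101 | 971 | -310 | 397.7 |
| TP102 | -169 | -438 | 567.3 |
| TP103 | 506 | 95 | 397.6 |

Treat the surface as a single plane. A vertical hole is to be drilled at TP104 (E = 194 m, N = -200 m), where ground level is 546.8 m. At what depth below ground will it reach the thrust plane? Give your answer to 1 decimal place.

63.4 m

Two edge vectors: TP101→TP102 = (-1140, -128, 169.6), TP101→TP103 = (-465, 405, -0.1).
Normal n = (TP101→TP102) × (TP101→TP103) = (-68675.2, -78978, -521220).
So ∂z/∂E = −n_x/n_z = −0.13176 and ∂z/∂N = −n_y/n_z = −0.15153.
Intercept c from TP101: 397.7 + 127.94 − 46.97 = 478.66.
At (194, -200): z_contact = −25.56 + 30.31 + 478.66 = 483.41 m.
Depth below ground = 546.8 − 483.41 = 63.4 m.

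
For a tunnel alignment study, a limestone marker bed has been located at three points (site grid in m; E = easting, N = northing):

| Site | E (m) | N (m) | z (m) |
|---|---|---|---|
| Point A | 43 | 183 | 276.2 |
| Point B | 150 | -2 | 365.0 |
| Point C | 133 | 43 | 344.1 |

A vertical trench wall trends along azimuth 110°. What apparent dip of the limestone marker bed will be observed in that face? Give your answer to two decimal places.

Two edge vectors: Point A→Point B = (107, -185, 88.8), Point A→Point C = (90, -140, 67.9).
Normal n = (Point A→Point B) × (Point A→Point C) = (-129.5, 726.7, 1670).
So ∂z/∂E = −n_x/n_z = 0.07754 and ∂z/∂N = −n_y/n_z = −0.43515.
Unit vector along 110° is (sin 110°, cos 110°) = (0.9397, -0.3420).
Slope in that direction = a·(0.9397) + b·(-0.3420) = 0.22170.
Apparent dip = arctan|0.22170| = 12.50° (true dip is 23.8°, so apparent ≤ true as expected).

12.50°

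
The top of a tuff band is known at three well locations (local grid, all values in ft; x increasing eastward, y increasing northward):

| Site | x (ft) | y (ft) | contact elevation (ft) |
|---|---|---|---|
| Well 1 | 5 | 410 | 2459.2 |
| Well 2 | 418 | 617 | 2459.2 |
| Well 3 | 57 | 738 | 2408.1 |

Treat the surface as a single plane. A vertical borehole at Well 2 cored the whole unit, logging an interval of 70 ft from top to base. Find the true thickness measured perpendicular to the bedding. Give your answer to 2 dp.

Two edge vectors: Well 1→Well 2 = (413, 207, 0), Well 1→Well 3 = (52, 328, -51.1).
Normal n = (Well 1→Well 2) × (Well 1→Well 3) = (-10577.7, 21104.3, 124700).
So ∂z/∂x = −n_x/n_z = 0.08483 and ∂z/∂y = −n_y/n_z = −0.16924.
|∇z| = √(a²+b²) = 0.18931, so dip δ = arctan(0.18931) = 10.72°.
True thickness = vertical thickness × cos δ = 70 × cos 10.72° = 68.78 ft.

68.78 ft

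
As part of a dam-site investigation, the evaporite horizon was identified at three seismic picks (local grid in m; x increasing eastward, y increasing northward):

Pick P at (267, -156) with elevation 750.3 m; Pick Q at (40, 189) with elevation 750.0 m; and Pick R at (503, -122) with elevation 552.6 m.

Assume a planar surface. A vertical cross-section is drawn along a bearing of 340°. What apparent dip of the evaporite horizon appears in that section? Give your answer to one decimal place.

12.0°

Two edge vectors: Pick P→Pick Q = (-227, 345, -0.3), Pick P→Pick R = (236, 34, -197.7).
Normal n = (Pick P→Pick Q) × (Pick P→Pick R) = (-68196.3, -44948.7, -89138).
So ∂z/∂x = −n_x/n_z = −0.76506 and ∂z/∂y = −n_y/n_z = −0.50426.
Unit vector along 340° is (sin 340°, cos 340°) = (-0.3420, 0.9397).
Slope in that direction = a·(-0.3420) + b·(0.9397) = −0.21218.
Apparent dip = arctan|0.21218| = 12.0° (true dip is 42.5°, so apparent ≤ true as expected).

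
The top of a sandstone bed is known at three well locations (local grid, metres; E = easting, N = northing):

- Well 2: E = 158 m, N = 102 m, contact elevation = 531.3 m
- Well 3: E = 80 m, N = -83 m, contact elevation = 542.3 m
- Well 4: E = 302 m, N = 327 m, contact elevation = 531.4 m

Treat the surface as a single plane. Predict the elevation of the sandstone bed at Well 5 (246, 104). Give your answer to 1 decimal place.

555.1 m

Two edge vectors: Well 2→Well 3 = (-78, -185, 11), Well 2→Well 4 = (144, 225, 0.1).
Normal n = (Well 2→Well 3) × (Well 2→Well 4) = (-2493.5, 1591.8, 9090).
So ∂z/∂E = −n_x/n_z = 0.27431 and ∂z/∂N = −n_y/n_z = −0.17512.
Intercept c from Well 2: 531.3 − 43.34 + 17.86 = 505.82.
At (246, 104): z = 67.5 − 18.2 + 505.82 = 555.1 m.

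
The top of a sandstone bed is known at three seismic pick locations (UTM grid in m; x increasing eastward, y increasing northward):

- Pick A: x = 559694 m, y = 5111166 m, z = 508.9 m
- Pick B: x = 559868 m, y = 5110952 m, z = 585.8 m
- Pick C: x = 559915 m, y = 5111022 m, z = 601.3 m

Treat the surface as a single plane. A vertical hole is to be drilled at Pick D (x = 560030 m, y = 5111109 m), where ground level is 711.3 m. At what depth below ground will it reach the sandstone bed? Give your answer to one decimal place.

68.6 m

Let the plane be z = a·x + b·y + c.
Pick B−Pick A: 174a − 214b = 76.9;  Pick C−Pick A: 221a − 144b = 92.4.
Solving gives a = 0.391222232, b = −0.041249213.
Then c = 508.9 − a·559694 − b·5111166 = −7624.26.
At (560030, 5111109): z_contact = 219096.19 − 210829.22 − 7624.26 = 642.70 m.
Depth below ground = 711.3 − 642.70 = 68.6 m.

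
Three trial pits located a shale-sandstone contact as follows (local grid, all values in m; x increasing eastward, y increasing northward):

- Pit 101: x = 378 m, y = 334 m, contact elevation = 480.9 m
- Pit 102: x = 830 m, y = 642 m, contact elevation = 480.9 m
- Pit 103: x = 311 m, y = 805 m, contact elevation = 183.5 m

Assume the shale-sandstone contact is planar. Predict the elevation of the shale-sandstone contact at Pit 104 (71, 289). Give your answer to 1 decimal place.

Two edge vectors: Pit 101→Pit 102 = (452, 308, 0), Pit 101→Pit 103 = (-67, 471, -297.4).
Normal n = (Pit 101→Pit 102) × (Pit 101→Pit 103) = (-91599.2, 134424.8, 233528).
So ∂z/∂x = −n_x/n_z = 0.39224 and ∂z/∂y = −n_y/n_z = −0.57563.
Intercept c from Pit 101: 480.9 − 148.27 + 192.26 = 524.89.
At (71, 289): z = 27.8 − 166.4 + 524.89 = 386.4 m.

386.4 m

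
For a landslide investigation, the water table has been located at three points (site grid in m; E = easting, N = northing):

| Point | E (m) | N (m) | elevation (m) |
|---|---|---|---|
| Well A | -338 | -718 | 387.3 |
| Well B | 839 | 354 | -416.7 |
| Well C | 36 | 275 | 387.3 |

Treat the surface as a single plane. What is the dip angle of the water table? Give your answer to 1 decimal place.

48.0°

Two edge vectors: Well A→Well B = (1177, 1072, -804), Well A→Well C = (374, 993, 0).
Normal n = (Well A→Well B) × (Well A→Well C) = (798372, -300696, 767833).
So ∂z/∂E = −n_x/n_z = −1.03977 and ∂z/∂N = −n_y/n_z = 0.39162.
Gradient magnitude |∇z| = √(a² + b²) = √(1.08113 + 0.15336) = 1.11108.
True dip = arctan(1.11108) = 48.0°, dipping toward ESE (azimuth ≈ 111°).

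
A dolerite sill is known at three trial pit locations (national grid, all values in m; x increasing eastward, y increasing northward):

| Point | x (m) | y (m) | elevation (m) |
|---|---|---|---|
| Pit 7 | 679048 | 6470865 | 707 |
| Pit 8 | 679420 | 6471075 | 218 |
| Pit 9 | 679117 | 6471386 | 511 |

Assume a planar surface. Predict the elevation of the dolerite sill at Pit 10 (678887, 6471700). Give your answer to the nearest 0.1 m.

Let the plane be z = a·x + b·y + c.
Pit 8−Pit 7: 372a + 210b = −489;  Pit 9−Pit 7: 69a + 521b = −196.
Solving gives a = −1.191203533, b = −0.218439455.
Then c = 707 − a·679048 − b·6470865 = 2223083.60.
At (678887, 6471700): z = −808692.6 − 1413674.6 + 2223083.60 = 716.4 m.

716.4 m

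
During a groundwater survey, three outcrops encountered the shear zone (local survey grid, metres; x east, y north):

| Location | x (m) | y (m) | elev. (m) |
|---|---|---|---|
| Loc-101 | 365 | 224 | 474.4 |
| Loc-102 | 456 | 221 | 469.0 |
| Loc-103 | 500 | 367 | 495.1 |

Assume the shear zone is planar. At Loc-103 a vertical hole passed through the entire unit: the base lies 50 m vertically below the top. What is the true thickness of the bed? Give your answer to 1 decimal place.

49.0 m

Two edge vectors: Loc-101→Loc-102 = (91, -3, -5.4), Loc-101→Loc-103 = (135, 143, 20.7).
Normal n = (Loc-101→Loc-102) × (Loc-101→Loc-103) = (710.1, -2612.7, 13418).
So ∂z/∂x = −n_x/n_z = −0.05292 and ∂z/∂y = −n_y/n_z = 0.19472.
|∇z| = √(a²+b²) = 0.20178, so dip δ = arctan(0.20178) = 11.41°.
True thickness = vertical thickness × cos δ = 50 × cos 11.41° = 49.0 m.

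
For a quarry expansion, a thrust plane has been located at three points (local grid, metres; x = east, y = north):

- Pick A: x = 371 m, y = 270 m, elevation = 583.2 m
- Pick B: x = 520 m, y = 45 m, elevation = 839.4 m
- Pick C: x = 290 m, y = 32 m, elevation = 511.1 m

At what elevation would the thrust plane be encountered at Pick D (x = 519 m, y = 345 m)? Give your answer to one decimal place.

Let the plane be z = a·x + b·y + c.
Pick B−Pick A: 149a − 225b = 256.2;  Pick C−Pick A: −81a − 238b = −72.1.
Solving gives a = 1.43793, b = −0.18644.
Then c = 583.2 − a·371 − b·270 = 100.07.
At (519, 345): z = 746.3 − 64.3 + 100.07 = 782.0 m.

782.0 m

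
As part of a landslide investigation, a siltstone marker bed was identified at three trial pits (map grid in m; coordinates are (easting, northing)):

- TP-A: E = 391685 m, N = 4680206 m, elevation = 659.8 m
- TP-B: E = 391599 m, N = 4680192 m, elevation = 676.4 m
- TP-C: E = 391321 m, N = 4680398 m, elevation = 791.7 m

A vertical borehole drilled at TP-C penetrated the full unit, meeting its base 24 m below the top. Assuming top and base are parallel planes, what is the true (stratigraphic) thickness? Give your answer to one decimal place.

22.7 m

Two edge vectors: TP-A→TP-B = (-86, -14, 16.6), TP-A→TP-C = (-364, 192, 131.9).
Normal n = (TP-A→TP-B) × (TP-A→TP-C) = (-5033.8, 5301, -21608).
So ∂z/∂E = −n_x/n_z = −0.23296 and ∂z/∂N = −n_y/n_z = 0.24533.
|∇z| = √(a²+b²) = 0.33831, so dip δ = arctan(0.33831) = 18.69°.
True thickness = vertical thickness × cos δ = 24 × cos 18.69° = 22.7 m.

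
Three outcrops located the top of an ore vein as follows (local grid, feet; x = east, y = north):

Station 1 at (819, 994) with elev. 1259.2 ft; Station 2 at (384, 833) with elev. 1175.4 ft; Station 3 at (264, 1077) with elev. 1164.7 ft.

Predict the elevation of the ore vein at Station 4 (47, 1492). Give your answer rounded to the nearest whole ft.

Two edge vectors: Station 1→Station 2 = (-435, -161, -83.8), Station 1→Station 3 = (-555, 83, -94.5).
Normal n = (Station 1→Station 2) × (Station 1→Station 3) = (22169.9, 5401.5, -125460).
So ∂z/∂x = −n_x/n_z = 0.17671 and ∂z/∂y = −n_y/n_z = 0.04305.
Intercept c from Station 1: 1259.2 − 144.72 − 42.80 = 1071.68.
At (47, 1492): z = 8.3 + 64.2 + 1071.68 = 1144.2 ft.

1144 ft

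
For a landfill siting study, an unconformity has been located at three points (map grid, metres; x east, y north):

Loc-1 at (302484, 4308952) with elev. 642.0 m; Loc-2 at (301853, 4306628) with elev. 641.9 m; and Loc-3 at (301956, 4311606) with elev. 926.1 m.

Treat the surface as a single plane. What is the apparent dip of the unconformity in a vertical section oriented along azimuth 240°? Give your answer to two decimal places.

Two edge vectors: Loc-1→Loc-2 = (-631, -2324, -0.1), Loc-1→Loc-3 = (-528, 2654, 284.1).
Normal n = (Loc-1→Loc-2) × (Loc-1→Loc-3) = (-659983, 179319.9, -2901746).
So ∂z/∂x = −n_x/n_z = −0.22744 and ∂z/∂y = −n_y/n_z = 0.06180.
Unit vector along 240° is (sin 240°, cos 240°) = (-0.8660, -0.5000).
Slope in that direction = a·(-0.8660) + b·(-0.5000) = 0.16607.
Apparent dip = arctan|0.16607| = 9.43° (true dip is 13.3°, so apparent ≤ true as expected).

9.43°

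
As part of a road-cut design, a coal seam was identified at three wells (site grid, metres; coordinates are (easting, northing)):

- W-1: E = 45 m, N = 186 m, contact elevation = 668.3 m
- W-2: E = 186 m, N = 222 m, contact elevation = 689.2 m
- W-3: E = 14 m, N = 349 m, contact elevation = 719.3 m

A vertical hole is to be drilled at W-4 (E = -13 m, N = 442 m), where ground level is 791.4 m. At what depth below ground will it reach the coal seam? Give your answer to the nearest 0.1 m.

43.6 m

Let the plane be z = a·E + b·N + c.
W-2−W-1: 141a + 36b = 20.9;  W-3−W-1: −31a + 163b = 51.
Solving gives a = 0.06518, b = 0.32528.
Then c = 668.3 − a·45 − b·186 = 604.87.
At (-13, 442): z_contact = −0.85 + 143.77 + 604.87 = 747.79 m.
Depth below ground = 791.4 − 747.79 = 43.6 m.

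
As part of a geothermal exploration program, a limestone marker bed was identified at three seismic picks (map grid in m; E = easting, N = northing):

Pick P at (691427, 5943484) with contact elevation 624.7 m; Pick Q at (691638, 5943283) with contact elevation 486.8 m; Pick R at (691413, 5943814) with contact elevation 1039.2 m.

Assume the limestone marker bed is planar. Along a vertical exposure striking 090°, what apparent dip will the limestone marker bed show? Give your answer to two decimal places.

Let the plane be z = a·E + b·N + c.
Pick Q−Pick P: 211a − 201b = −137.9;  Pick R−Pick P: −14a + 330b = 414.5.
Solving gives a = 0.56585, b = 1.28007.
Unit vector along 090° is (sin 90°, cos 90°) = (1.0000, 0.0000).
Slope in that direction = a·(1.0000) + b·(0.0000) = 0.56585.
Apparent dip = arctan|0.56585| = 29.50° (true dip is 54.5°, so apparent ≤ true as expected).

29.50°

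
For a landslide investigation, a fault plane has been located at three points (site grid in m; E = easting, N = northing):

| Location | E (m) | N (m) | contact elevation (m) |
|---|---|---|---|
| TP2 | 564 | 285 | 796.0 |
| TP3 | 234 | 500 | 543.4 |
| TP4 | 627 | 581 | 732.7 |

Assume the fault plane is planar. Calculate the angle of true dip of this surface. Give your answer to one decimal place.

Two edge vectors: TP2→TP3 = (-330, 215, -252.6), TP2→TP4 = (63, 296, -63.3).
Normal n = (TP2→TP3) × (TP2→TP4) = (61160.1, -36802.8, -111225).
So ∂z/∂E = −n_x/n_z = 0.54988 and ∂z/∂N = −n_y/n_z = −0.33089.
Gradient magnitude |∇z| = √(a² + b²) = √(0.30237 + 0.10949) = 0.64176.
True dip = arctan(0.64176) = 32.7°, dipping toward WNW (azimuth ≈ 301°).

32.7°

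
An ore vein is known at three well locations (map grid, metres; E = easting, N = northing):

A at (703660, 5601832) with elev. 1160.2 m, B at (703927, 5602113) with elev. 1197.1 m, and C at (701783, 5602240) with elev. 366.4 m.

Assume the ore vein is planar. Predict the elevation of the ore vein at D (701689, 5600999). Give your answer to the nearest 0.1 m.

609.5 m

Let the plane be z = a·E + b·N + c.
B−A: 267a + 281b = 36.9;  C−A: −1877a + 408b = −793.8.
Solving gives a = 0.374172066, b = −0.224213315.
Then c = 1160.2 − a·703660 − b·5601832 = 993875.61.
At (701689, 5600999): z = 262552.4 − 1255818.6 + 993875.61 = 609.5 m.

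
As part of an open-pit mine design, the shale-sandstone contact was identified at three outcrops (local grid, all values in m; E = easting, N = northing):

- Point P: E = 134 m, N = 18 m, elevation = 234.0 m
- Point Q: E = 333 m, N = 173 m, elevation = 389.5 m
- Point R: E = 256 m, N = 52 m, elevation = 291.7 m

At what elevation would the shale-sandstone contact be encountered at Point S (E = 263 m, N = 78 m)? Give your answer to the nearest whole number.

Two edge vectors: Point P→Point Q = (199, 155, 155.5), Point P→Point R = (122, 34, 57.7).
Normal n = (Point P→Point Q) × (Point P→Point R) = (3656.5, 7488.7, -12144).
So ∂z/∂E = −n_x/n_z = 0.30110 and ∂z/∂N = −n_y/n_z = 0.61666.
Intercept c from Point P: 234 − 40.35 − 11.10 = 182.55.
At (263, 78): z = 79.2 + 48.1 + 182.55 = 309.8 m.

310 m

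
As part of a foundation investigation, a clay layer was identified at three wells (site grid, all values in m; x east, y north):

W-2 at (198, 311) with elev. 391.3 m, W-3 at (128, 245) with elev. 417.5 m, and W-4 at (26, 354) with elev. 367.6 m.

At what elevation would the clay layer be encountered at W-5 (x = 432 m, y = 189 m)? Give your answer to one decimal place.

450.8 m

Two edge vectors: W-2→W-3 = (-70, -66, 26.2), W-2→W-4 = (-172, 43, -23.7).
Normal n = (W-2→W-3) × (W-2→W-4) = (437.6, -6165.4, -14362).
So ∂z/∂x = −n_x/n_z = 0.03047 and ∂z/∂y = −n_y/n_z = −0.42929.
Intercept c from W-2: 391.3 − 6.03 + 133.51 = 518.77.
At (432, 189): z = 13.2 − 81.1 + 518.77 = 450.8 m.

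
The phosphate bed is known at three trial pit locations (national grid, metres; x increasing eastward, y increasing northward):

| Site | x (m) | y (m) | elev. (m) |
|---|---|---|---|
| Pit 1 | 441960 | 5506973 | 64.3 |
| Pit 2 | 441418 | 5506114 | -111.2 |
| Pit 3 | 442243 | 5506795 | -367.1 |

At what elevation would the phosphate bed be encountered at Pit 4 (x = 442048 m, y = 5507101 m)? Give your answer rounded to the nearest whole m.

Two edge vectors: Pit 1→Pit 2 = (-542, -859, -175.5), Pit 1→Pit 3 = (283, -178, -431.4).
Normal n = (Pit 1→Pit 2) × (Pit 1→Pit 3) = (339333.6, -283485.3, 339573).
So ∂z/∂x = −n_x/n_z = −0.99929500 and ∂z/∂y = −n_y/n_z = 0.83482874.
Intercept c from Pit 1: 64.3 + 441648.42 − 4597379.34 = −4155666.62.
At (442048, 5507101): z = −441736.4 + 4597486.2 − 4155666.62 = 83.2 m.

83 m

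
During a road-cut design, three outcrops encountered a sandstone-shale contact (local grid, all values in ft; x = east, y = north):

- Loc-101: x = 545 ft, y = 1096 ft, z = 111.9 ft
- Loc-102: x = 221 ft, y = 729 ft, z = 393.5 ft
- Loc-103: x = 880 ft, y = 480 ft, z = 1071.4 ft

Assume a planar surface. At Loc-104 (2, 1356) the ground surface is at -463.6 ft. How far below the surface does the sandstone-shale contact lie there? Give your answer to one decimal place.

Two edge vectors: Loc-101→Loc-102 = (-324, -367, 281.6), Loc-101→Loc-103 = (335, -616, 959.5).
Normal n = (Loc-101→Loc-102) × (Loc-101→Loc-103) = (-178670.9, 405214, 322529).
So ∂z/∂x = −n_x/n_z = 0.553968 and ∂z/∂y = −n_y/n_z = −1.256365.
Intercept c from Loc-101: 111.9 − 301.91 + 1376.98 = 1186.96.
At (2, 1356): z_contact = 1.11 − 1703.63 + 1186.96 = -515.56 ft.
Depth below ground = -463.6 − (-515.56) = 52.0 ft.

52.0 ft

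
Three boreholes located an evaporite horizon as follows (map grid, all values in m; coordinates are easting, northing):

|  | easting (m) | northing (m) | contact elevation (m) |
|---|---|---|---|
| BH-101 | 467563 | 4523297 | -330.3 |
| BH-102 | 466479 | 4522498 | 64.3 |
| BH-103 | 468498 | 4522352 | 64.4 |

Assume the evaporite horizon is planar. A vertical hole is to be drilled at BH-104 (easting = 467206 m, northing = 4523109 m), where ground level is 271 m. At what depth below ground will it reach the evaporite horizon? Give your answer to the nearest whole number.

505 m

Two edge vectors: BH-101→BH-102 = (-1084, -799, 394.6), BH-101→BH-103 = (935, -945, 394.7).
Normal n = (BH-101→BH-102) × (BH-101→BH-103) = (57531.7, 796805.8, 1771445).
So ∂z/∂easting = −n_x/n_z = −0.03247727 and ∂z/∂northing = −n_y/n_z = −0.44980555.
Intercept c from BH-101: -330.3 + 15185.17 + 2034604.11 = 2049458.98.
At (467206, 4523109): z_contact = −15173.6 − 2034519.6 + 2049458.98 = -234.1 m.
Depth below ground = 271 − (-234.1) = 505 m.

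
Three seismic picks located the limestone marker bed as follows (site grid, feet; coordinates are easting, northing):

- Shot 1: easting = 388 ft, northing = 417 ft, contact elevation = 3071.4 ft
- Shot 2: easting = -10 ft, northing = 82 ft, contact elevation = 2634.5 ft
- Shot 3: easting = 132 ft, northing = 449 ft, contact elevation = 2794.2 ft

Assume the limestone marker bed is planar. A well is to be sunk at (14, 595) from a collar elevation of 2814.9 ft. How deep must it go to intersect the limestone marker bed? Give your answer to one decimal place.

Two edge vectors: Shot 1→Shot 2 = (-398, -335, -436.9), Shot 1→Shot 3 = (-256, 32, -277.2).
Normal n = (Shot 1→Shot 2) × (Shot 1→Shot 3) = (106842.8, 1520.8, -98496).
So ∂z/∂easting = −n_x/n_z = 1.08474 and ∂z/∂northing = −n_y/n_z = 0.01544.
Intercept c from Shot 1: 3071.4 − 420.88 − 6.44 = 2644.08.
At (14, 595): z_contact = 15.19 + 9.19 + 2644.08 = 2668.45 ft.
Depth below ground = 2814.9 − 2668.45 = 146.4 ft.

146.4 ft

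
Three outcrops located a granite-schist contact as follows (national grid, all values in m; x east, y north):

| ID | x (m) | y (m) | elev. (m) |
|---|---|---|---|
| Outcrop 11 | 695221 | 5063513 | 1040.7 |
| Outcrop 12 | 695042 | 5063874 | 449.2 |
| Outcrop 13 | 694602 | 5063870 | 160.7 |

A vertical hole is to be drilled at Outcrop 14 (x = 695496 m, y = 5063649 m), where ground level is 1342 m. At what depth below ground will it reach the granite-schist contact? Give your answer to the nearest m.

Let the plane be z = a·x + b·y + c.
Outcrop 12−Outcrop 11: −179a + 361b = −591.5;  Outcrop 13−Outcrop 11: −619a + 357b = −880.
Solving gives a = 0.66756813, b = −1.30749392.
Then c = 1040.7 − a·695221 − b·5063513 = 6157445.78.
At (695496, 5063649): z_contact = 464291.0 − 6620690.3 + 6157445.78 = 1046.5 m.
Depth below ground = 1342 − 1046.5 = 296 m.

296 m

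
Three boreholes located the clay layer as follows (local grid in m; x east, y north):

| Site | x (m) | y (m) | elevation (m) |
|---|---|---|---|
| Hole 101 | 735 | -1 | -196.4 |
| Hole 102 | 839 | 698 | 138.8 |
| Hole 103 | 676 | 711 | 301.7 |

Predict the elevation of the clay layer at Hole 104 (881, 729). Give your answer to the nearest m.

118 m

Let the plane be z = a·x + b·y + c.
Hole 102−Hole 101: 104a + 699b = 335.2;  Hole 103−Hole 101: −59a + 712b = 498.1.
Solving gives a = −0.94987, b = 0.62087.
Then c = -196.4 − a·735 − b·-1 = 502.37.
At (881, 729): z = −836.8 + 452.6 + 502.37 = 118.2 m.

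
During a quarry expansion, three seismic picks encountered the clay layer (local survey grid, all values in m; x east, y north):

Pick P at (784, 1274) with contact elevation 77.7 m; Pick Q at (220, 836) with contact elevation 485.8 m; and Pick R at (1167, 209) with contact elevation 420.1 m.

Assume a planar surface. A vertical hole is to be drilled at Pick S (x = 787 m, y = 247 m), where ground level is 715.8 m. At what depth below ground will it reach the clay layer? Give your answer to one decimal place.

Two edge vectors: Pick P→Pick Q = (-564, -438, 408.1), Pick P→Pick R = (383, -1065, 342.4).
Normal n = (Pick P→Pick Q) × (Pick P→Pick R) = (284655.3, 349415.9, 768414).
So ∂z/∂x = −n_x/n_z = −0.370445 and ∂z/∂y = −n_y/n_z = −0.454723.
Intercept c from Pick P: 77.7 + 290.43 + 579.32 = 947.45.
At (787, 247): z_contact = −291.54 − 112.32 + 947.45 = 543.59 m.
Depth below ground = 715.8 − 543.59 = 172.2 m.

172.2 m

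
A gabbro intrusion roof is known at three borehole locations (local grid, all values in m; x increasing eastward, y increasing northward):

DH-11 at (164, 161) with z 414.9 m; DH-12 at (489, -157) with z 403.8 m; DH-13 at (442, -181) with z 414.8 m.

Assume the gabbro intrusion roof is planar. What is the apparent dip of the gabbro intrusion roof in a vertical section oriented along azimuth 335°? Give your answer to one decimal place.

Two edge vectors: DH-11→DH-12 = (325, -318, -11.1), DH-11→DH-13 = (278, -342, -0.1).
Normal n = (DH-11→DH-12) × (DH-11→DH-13) = (-3764.4, -3053.3, -22746).
So ∂z/∂x = −n_x/n_z = −0.16550 and ∂z/∂y = −n_y/n_z = −0.13423.
Unit vector along 335° is (sin 335°, cos 335°) = (-0.4226, 0.9063).
Slope in that direction = a·(-0.4226) + b·(0.9063) = −0.05172.
Apparent dip = arctan|0.05172| = 3.0° (true dip is 12.0°, so apparent ≤ true as expected).

3.0°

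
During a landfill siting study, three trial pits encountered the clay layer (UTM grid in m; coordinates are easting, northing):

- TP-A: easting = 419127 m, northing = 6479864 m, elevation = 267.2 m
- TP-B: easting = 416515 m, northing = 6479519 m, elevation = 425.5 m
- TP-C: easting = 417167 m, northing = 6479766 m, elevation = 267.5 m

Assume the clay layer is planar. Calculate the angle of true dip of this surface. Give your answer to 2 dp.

Two edge vectors: TP-A→TP-B = (-2612, -345, 158.3), TP-A→TP-C = (-1960, -98, 0.3).
Normal n = (TP-A→TP-B) × (TP-A→TP-C) = (15409.9, -309484.4, -420224).
So ∂z/∂easting = −n_x/n_z = 0.03667 and ∂z/∂northing = −n_y/n_z = −0.73647.
Gradient magnitude |∇z| = √(a² + b²) = √(0.00134 + 0.54240) = 0.73739.
True dip = arctan(0.73739) = 36.40°, dipping toward N (azimuth ≈ 357°).

36.40°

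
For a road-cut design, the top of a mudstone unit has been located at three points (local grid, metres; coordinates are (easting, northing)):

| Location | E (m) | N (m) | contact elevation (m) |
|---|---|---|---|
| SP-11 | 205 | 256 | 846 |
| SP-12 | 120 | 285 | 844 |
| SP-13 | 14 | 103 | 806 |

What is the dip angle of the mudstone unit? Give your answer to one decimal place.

10.3°

Two edge vectors: SP-11→SP-12 = (-85, 29, -2), SP-11→SP-13 = (-191, -153, -40).
Normal n = (SP-11→SP-12) × (SP-11→SP-13) = (-1466, -3018, 18544).
So ∂z/∂E = −n_x/n_z = 0.07906 and ∂z/∂N = −n_y/n_z = 0.16275.
Gradient magnitude |∇z| = √(a² + b²) = √(0.00625 + 0.02649) = 0.18093.
True dip = arctan(0.18093) = 10.3°, dipping toward SSW (azimuth ≈ 206°).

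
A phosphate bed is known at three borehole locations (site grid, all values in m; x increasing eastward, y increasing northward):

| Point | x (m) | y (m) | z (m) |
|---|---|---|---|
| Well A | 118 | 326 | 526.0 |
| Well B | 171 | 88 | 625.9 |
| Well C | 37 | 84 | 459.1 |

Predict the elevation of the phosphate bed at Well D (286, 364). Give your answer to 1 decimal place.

730.5 m

Let the plane be z = a·x + b·y + c.
Well B−Well A: 53a − 238b = 99.9;  Well C−Well A: −81a − 242b = −66.9.
Solving gives a = 1.24900, b = −0.14161.
Then c = 526 − a·118 − b·326 = 424.78.
At (286, 364): z = 357.2 − 51.5 + 424.78 = 730.5 m.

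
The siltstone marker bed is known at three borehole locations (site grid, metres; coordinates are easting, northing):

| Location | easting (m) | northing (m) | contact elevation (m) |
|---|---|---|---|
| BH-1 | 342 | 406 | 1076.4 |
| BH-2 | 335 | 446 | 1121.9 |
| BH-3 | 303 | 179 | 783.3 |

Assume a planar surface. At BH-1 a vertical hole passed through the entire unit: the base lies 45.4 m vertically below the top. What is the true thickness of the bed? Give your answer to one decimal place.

27.8 m

Let the plane be z = a·easting + b·northing + c.
BH-2−BH-1: −7a + 40b = 45.5;  BH-3−BH-1: −39a − 227b = −293.1.
Solving gives a = 0.44316, b = 1.21505.
|∇z| = √(a²+b²) = 1.29334, so dip δ = arctan(1.29334) = 52.29°.
True thickness = vertical thickness × cos δ = 45.4 × cos 52.29° = 27.8 m.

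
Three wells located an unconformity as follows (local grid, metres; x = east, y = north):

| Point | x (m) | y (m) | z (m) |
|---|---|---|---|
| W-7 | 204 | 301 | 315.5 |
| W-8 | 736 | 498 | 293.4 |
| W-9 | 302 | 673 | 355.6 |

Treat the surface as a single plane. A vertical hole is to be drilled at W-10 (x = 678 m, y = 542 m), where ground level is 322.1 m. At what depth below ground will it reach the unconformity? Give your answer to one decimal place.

17.7 m

Let the plane be z = a·x + b·y + c.
W-8−W-7: 532a + 197b = −22.1;  W-9−W-7: 98a + 372b = 40.1.
Solving gives a = −0.09026, b = 0.13157.
Then c = 315.5 − a·204 − b·301 = 294.31.
At (678, 542): z_contact = −61.20 + 71.31 + 294.31 = 304.42 m.
Depth below ground = 322.1 − 304.42 = 17.7 m.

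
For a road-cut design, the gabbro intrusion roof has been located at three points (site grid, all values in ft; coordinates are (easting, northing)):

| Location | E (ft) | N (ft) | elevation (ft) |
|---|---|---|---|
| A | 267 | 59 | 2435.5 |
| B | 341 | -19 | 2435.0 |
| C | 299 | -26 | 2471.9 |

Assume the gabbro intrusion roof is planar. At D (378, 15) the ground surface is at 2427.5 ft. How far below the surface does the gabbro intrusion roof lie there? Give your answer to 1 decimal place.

Two edge vectors: A→B = (74, -78, -0.5), A→C = (32, -85, 36.4).
Normal n = (A→B) × (A→C) = (-2881.7, -2709.6, -3794).
So ∂z/∂E = −n_x/n_z = −0.75954 and ∂z/∂N = −n_y/n_z = −0.71418.
Intercept c from A: 2435.5 + 202.80 + 42.14 = 2680.43.
At (378, 15): z_contact = −287.11 − 10.71 + 2680.43 = 2382.61 ft.
Depth below ground = 2427.5 − 2382.61 = 44.9 ft.

44.9 ft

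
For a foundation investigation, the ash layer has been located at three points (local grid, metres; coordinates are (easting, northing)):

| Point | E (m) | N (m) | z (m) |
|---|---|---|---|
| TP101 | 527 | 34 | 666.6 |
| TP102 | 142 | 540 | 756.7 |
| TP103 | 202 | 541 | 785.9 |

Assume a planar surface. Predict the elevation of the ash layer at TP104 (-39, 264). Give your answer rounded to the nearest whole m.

Let the plane be z = a·E + b·N + c.
TP102−TP101: −385a + 506b = 90.1;  TP103−TP101: −325a + 507b = 119.3.
Solving gives a = 0.47764, b = 0.54149.
Then c = 666.6 − a·527 − b·34 = 396.47.
At (-39, 264): z = −18.6 + 143.0 + 396.47 = 520.8 m.

521 m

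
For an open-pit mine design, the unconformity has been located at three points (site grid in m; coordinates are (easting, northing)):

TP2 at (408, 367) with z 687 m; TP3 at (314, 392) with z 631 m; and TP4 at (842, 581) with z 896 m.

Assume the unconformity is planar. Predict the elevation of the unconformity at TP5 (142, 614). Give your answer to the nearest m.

502 m

Let the plane be z = a·E + b·N + c.
TP3−TP2: −94a + 25b = −56;  TP4−TP2: 434a + 214b = 209.
Solving gives a = 0.55574, b = −0.15042.
Then c = 687 − a·408 − b·367 = 515.46.
At (142, 614): z = 78.9 − 92.4 + 515.46 = 502.0 m.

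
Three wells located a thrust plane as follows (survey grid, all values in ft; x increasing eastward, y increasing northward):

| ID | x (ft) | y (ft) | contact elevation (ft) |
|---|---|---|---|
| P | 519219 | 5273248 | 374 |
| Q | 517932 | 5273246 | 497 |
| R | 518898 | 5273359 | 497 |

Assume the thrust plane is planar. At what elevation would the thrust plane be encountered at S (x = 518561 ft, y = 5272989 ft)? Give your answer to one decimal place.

223.3 ft

Let the plane be z = a·x + b·y + c.
Q−P: −1287a − 2b = 123;  R−P: −321a + 111b = 123.
Solving gives a = −0.096857818, b = 0.828005770.
Then c = 374 − a·519219 − b·5273248 = −4315615.35.
At (518561, 5272989): z = −50226.7 + 4366065.3 − 4315615.35 = 223.3 ft.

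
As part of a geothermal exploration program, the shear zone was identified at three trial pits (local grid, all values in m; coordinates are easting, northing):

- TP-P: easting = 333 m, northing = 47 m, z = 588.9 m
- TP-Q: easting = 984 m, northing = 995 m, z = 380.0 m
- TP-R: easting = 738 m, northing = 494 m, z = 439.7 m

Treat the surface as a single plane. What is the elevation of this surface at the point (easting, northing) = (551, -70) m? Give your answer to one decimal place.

460.4 m

Let the plane be z = a·easting + b·northing + c.
TP-Q−TP-P: 651a + 948b = −208.9;  TP-R−TP-P: 405a + 447b = −149.2.
Solving gives a = −0.51713, b = 0.13476.
Then c = 588.9 − a·333 − b·47 = 754.77.
At (551, -70): z = −284.9 − 9.4 + 754.77 = 460.4 m.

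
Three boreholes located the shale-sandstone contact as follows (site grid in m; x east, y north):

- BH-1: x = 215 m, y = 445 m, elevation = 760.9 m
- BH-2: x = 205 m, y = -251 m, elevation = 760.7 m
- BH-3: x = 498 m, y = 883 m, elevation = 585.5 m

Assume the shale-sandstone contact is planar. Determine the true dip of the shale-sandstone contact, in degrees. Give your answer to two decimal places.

Let the plane be z = a·x + b·y + c.
BH-2−BH-1: −10a − 696b = −0.2;  BH-3−BH-1: 283a + 438b = −175.4.
Solving gives a = −0.63434, b = 0.00940.
Gradient magnitude |∇z| = √(a² + b²) = √(0.40239 + 0.00009) = 0.63441.
True dip = arctan(0.63441) = 32.39°, dipping toward E (azimuth ≈ 091°).

32.39°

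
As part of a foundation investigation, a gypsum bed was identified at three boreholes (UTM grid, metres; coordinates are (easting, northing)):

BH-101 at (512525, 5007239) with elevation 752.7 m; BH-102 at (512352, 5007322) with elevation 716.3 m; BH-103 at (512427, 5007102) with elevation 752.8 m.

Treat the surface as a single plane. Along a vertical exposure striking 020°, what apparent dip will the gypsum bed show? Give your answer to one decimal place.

3.0°

Two edge vectors: BH-101→BH-102 = (-173, 83, -36.4), BH-101→BH-103 = (-98, -137, 0.1).
Normal n = (BH-101→BH-102) × (BH-101→BH-103) = (-4978.5, 3584.5, 31835).
So ∂z/∂E = −n_x/n_z = 0.15638 and ∂z/∂N = −n_y/n_z = −0.11260.
Unit vector along 020° is (sin 20°, cos 20°) = (0.3420, 0.9397).
Slope in that direction = a·(0.3420) + b·(0.9397) = −0.05232.
Apparent dip = arctan|0.05232| = 3.0° (true dip is 10.9°, so apparent ≤ true as expected).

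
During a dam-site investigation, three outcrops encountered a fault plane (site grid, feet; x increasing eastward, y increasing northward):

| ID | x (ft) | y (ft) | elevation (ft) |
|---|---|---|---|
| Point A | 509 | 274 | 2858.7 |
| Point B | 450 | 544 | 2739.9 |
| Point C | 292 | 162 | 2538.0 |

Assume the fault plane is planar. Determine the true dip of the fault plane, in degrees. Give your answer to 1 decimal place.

56.9°

Let the plane be z = a·x + b·y + c.
Point B−Point A: −59a + 270b = −118.8;  Point C−Point A: −217a − 112b = −320.7.
Solving gives a = 1.53217, b = −0.10519.
Gradient magnitude |∇z| = √(a² + b²) = √(2.34755 + 0.01107) = 1.53578.
True dip = arctan(1.53578) = 56.9°, dipping toward W (azimuth ≈ 274°).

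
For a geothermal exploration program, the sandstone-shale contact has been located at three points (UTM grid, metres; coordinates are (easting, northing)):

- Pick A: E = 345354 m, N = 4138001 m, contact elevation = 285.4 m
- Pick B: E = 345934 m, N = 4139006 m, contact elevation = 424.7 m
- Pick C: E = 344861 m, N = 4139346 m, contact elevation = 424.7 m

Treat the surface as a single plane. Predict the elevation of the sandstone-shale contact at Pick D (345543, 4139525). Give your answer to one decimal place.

Let the plane be z = a·E + b·N + c.
Pick B−Pick A: 580a + 1005b = 139.3;  Pick C−Pick A: −493a + 1345b = 139.3.
Solving gives a = 0.037130213, b = 0.117178584.
Then c = 285.4 − a·345354 − b·4138001 = −497422.76.
At (345543, 4139525): z = 12830.1 + 485063.7 − 497422.76 = 471.0 m.

471.0 m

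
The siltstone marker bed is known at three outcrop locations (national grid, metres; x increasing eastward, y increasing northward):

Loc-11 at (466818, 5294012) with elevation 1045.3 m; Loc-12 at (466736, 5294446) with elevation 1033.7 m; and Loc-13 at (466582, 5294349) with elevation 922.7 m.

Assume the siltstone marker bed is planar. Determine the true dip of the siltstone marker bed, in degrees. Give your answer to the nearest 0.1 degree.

33.7°

Let the plane be z = a·x + b·y + c.
Loc-12−Loc-11: −82a + 434b = −11.6;  Loc-13−Loc-11: −236a + 337b = −122.6.
Solving gives a = 0.65917, b = 0.09782.
Gradient magnitude |∇z| = √(a² + b²) = √(0.43450 + 0.00957) = 0.66639.
True dip = arctan(0.66639) = 33.7°, dipping toward W (azimuth ≈ 262°).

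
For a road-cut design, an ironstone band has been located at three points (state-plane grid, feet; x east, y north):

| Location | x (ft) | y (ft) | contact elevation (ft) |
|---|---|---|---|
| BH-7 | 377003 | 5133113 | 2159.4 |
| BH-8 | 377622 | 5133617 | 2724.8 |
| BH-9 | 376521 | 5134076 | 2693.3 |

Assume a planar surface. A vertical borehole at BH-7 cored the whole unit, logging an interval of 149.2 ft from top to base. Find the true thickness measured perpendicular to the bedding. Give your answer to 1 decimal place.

Let the plane be z = a·x + b·y + c.
BH-8−BH-7: 619a + 504b = 565.4;  BH-9−BH-7: −482a + 963b = 533.9.
Solving gives a = 0.32823, b = 0.71870.
|∇z| = √(a²+b²) = 0.79010, so dip δ = arctan(0.79010) = 38.31°.
True thickness = vertical thickness × cos δ = 149.2 × cos 38.31° = 117.1 ft.

117.1 ft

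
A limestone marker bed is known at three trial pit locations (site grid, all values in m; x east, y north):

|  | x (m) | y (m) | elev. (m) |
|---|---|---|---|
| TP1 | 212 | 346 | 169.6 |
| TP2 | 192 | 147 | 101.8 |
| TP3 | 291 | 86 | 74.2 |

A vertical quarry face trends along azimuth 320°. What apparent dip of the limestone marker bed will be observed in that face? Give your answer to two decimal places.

Two edge vectors: TP1→TP2 = (-20, -199, -67.8), TP1→TP3 = (79, -260, -95.4).
Normal n = (TP1→TP2) × (TP1→TP3) = (1356.6, -7264.2, 20921).
So ∂z/∂x = −n_x/n_z = −0.06484 and ∂z/∂y = −n_y/n_z = 0.34722.
Unit vector along 320° is (sin 320°, cos 320°) = (-0.6428, 0.7660).
Slope in that direction = a·(-0.6428) + b·(0.7660) = 0.30767.
Apparent dip = arctan|0.30767| = 17.10° (true dip is 19.5°, so apparent ≤ true as expected).

17.10°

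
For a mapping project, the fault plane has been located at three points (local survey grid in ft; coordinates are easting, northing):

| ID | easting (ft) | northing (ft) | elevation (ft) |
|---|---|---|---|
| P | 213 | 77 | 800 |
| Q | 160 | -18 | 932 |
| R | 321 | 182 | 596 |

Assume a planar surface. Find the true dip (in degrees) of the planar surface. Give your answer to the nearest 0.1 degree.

Two edge vectors: P→Q = (-53, -95, 132), P→R = (108, 105, -204).
Normal n = (P→Q) × (P→R) = (5520, 3444, 4695).
So ∂z/∂easting = −n_x/n_z = −1.17572 and ∂z/∂northing = −n_y/n_z = −0.73355.
Gradient magnitude |∇z| = √(a² + b²) = √(1.38231 + 0.53809) = 1.38579.
True dip = arctan(1.38579) = 54.2°, dipping toward ENE (azimuth ≈ 058°).

54.2°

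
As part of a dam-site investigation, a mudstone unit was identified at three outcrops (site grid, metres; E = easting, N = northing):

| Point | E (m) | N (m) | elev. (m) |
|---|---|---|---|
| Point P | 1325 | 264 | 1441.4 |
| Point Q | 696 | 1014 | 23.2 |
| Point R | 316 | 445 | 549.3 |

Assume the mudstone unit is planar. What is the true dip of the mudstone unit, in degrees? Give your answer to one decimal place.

56.3°

Let the plane be z = a·E + b·N + c.
Point Q−Point P: −629a + 750b = −1418.2;  Point R−Point P: −1009a + 181b = −892.1.
Solving gives a = 0.64144, b = −1.35298.
Gradient magnitude |∇z| = √(a² + b²) = √(0.41144 + 1.83056) = 1.49733.
True dip = arctan(1.49733) = 56.3°, dipping toward NNW (azimuth ≈ 335°).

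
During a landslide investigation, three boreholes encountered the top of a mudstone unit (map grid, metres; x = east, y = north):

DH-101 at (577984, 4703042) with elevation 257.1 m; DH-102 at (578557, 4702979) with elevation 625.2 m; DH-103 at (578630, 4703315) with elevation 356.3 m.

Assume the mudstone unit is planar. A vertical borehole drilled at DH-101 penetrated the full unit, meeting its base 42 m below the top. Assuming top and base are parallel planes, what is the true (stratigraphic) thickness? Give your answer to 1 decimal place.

28.7 m

Let the plane be z = a·x + b·y + c.
DH-102−DH-101: 573a − 63b = 368.1;  DH-103−DH-101: 646a + 273b = 99.2.
Solving gives a = 0.54148, b = −0.91794.
|∇z| = √(a²+b²) = 1.06575, so dip δ = arctan(1.06575) = 46.82°.
True thickness = vertical thickness × cos δ = 42 × cos 46.82° = 28.7 m.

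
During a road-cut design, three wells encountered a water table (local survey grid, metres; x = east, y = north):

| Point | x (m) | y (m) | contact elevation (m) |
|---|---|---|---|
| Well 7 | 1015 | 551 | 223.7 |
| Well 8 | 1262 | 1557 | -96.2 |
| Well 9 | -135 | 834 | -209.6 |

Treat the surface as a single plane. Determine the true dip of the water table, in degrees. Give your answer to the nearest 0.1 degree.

Two edge vectors: Well 7→Well 8 = (247, 1006, -319.9), Well 7→Well 9 = (-1150, 283, -433.3).
Normal n = (Well 7→Well 8) × (Well 7→Well 9) = (-345368.1, 474910.1, 1226801).
So ∂z/∂x = −n_x/n_z = 0.28152 and ∂z/∂y = −n_y/n_z = −0.38711.
Gradient magnitude |∇z| = √(a² + b²) = √(0.07925 + 0.14986) = 0.47865.
True dip = arctan(0.47865) = 25.6°, dipping toward NW (azimuth ≈ 324°).

25.6°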